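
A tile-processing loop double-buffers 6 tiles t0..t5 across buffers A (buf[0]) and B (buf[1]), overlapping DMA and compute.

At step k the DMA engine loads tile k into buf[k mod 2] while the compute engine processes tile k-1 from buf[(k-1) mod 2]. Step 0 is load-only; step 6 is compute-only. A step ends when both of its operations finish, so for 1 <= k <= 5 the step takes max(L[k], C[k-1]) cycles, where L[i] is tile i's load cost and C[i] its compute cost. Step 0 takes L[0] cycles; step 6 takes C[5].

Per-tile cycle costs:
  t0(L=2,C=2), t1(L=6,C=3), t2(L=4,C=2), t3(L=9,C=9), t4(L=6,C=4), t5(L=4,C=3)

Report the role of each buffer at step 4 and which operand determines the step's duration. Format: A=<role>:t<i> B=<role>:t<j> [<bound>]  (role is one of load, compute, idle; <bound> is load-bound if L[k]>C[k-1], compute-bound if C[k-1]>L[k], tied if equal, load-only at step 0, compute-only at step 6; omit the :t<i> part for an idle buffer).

  0. 2=2c; end=2; A:t0 B:-
  1. max(6,2)=6c; end=8; A:t0 B:t1
  2. max(4,3)=4c; end=12; A:t2 B:t1
  3. max(9,2)=9c; end=21; A:t2 B:t3
  4. max(6,9)=9c; end=30; A:t4 B:t3
  5. max(4,4)=4c; end=34; A:t4 B:t5
  6. 3=3c; end=37; A:t4 B:t5

step 4: A=load:t4 B=compute:t3 [compute-bound]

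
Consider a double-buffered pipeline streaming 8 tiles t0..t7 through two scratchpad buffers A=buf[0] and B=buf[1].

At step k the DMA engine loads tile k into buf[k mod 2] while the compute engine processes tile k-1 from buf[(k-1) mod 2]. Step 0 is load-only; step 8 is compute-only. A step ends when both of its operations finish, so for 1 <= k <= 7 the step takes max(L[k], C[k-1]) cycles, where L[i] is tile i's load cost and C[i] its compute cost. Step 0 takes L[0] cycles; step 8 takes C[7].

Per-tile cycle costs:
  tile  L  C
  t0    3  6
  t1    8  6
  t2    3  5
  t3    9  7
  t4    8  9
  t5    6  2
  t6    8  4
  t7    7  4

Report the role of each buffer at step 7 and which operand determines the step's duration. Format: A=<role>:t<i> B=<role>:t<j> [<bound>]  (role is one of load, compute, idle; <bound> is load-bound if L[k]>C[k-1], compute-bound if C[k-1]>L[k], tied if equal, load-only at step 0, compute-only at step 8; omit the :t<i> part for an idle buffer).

k=0 load=t0/3c comp=- wait=3 total=3
k=1 load=t1/8c comp=t0/6c wait=8 total=11
k=2 load=t2/3c comp=t1/6c wait=6 total=17
k=3 load=t3/9c comp=t2/5c wait=9 total=26
k=4 load=t4/8c comp=t3/7c wait=8 total=34
k=5 load=t5/6c comp=t4/9c wait=9 total=43
k=6 load=t6/8c comp=t5/2c wait=8 total=51
k=7 load=t7/7c comp=t6/4c wait=7 total=58
k=8 load=- comp=t7/4c wait=4 total=62

step 7: A=compute:t6 B=load:t7 [load-bound]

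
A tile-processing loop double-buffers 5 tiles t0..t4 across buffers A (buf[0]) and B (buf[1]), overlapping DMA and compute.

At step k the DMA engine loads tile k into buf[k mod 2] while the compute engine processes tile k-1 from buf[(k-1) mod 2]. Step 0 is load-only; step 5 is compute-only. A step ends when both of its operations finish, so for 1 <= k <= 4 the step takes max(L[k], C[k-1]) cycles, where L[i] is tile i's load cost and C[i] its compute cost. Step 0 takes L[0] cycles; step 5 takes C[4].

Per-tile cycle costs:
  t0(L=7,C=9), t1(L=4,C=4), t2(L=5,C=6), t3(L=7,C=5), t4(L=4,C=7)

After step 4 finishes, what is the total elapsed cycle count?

end_cycle[4] = 33

step 0: L[0]=7 → dur=7, Σ=7 | A=load:t0 B=idle [load-only]
step 1: L[1]=4 C[0]=9 → dur=9, Σ=16 | A=compute:t0 B=load:t1 [compute-bound]
step 2: L[2]=5 C[1]=4 → dur=5, Σ=21 | A=load:t2 B=compute:t1 [load-bound]
step 3: L[3]=7 C[2]=6 → dur=7, Σ=28 | A=compute:t2 B=load:t3 [load-bound]
step 4: L[4]=4 C[3]=5 → dur=5, Σ=33 | A=load:t4 B=compute:t3 [compute-bound]
step 5: C[4]=7 → dur=7, Σ=40 | A=compute:t4 B=idle [compute-only]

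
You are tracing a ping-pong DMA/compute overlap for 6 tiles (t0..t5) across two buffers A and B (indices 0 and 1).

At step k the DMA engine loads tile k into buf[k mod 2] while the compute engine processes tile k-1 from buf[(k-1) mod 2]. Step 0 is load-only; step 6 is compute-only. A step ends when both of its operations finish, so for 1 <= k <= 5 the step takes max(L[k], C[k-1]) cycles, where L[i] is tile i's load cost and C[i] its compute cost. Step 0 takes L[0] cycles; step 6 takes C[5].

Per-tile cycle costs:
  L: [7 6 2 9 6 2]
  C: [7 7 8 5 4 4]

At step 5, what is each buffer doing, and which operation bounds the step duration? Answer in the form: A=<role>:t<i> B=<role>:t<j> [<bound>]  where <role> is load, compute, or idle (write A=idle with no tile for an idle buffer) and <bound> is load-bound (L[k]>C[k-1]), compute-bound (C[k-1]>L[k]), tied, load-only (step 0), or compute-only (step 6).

k=0 load=t0/7c comp=- wait=7 total=7
k=1 load=t1/6c comp=t0/7c wait=7 total=14
k=2 load=t2/2c comp=t1/7c wait=7 total=21
k=3 load=t3/9c comp=t2/8c wait=9 total=30
k=4 load=t4/6c comp=t3/5c wait=6 total=36
k=5 load=t5/2c comp=t4/4c wait=4 total=40
k=6 load=- comp=t5/4c wait=4 total=44

step 5: A=compute:t4 B=load:t5 [compute-bound]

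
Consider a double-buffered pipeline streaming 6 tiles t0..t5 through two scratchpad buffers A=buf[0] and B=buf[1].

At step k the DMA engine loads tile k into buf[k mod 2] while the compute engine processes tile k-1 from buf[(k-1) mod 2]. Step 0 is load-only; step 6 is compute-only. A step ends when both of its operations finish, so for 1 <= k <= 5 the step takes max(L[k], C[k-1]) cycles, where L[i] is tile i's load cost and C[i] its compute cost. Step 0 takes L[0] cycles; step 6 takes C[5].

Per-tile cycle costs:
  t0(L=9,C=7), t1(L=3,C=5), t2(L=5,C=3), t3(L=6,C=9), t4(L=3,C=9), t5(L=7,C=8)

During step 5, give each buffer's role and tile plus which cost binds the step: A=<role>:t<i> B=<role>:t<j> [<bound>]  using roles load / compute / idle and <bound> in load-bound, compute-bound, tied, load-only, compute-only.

step 5: A=compute:t4 B=load:t5 [compute-bound]

k=0 load=t0/9c comp=- wait=9 total=9
k=1 load=t1/3c comp=t0/7c wait=7 total=16
k=2 load=t2/5c comp=t1/5c wait=5 total=21
k=3 load=t3/6c comp=t2/3c wait=6 total=27
k=4 load=t4/3c comp=t3/9c wait=9 total=36
k=5 load=t5/7c comp=t4/9c wait=9 total=45
k=6 load=- comp=t5/8c wait=8 total=53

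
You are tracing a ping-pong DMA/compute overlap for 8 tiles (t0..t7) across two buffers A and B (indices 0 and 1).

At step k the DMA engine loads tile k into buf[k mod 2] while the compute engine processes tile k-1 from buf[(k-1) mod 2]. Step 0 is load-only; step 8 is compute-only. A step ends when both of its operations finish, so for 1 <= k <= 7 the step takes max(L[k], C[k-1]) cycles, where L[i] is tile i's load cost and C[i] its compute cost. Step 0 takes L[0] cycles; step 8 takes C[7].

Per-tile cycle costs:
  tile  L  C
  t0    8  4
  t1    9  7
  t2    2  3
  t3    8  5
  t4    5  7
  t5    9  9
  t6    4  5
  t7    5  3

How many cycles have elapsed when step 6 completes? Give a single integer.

k=0 load=t0/8c comp=- wait=8 total=8
k=1 load=t1/9c comp=t0/4c wait=9 total=17
k=2 load=t2/2c comp=t1/7c wait=7 total=24
k=3 load=t3/8c comp=t2/3c wait=8 total=32
k=4 load=t4/5c comp=t3/5c wait=5 total=37
k=5 load=t5/9c comp=t4/7c wait=9 total=46
k=6 load=t6/4c comp=t5/9c wait=9 total=55
k=7 load=t7/5c comp=t6/5c wait=5 total=60
k=8 load=- comp=t7/3c wait=3 total=63

end_cycle[6] = 55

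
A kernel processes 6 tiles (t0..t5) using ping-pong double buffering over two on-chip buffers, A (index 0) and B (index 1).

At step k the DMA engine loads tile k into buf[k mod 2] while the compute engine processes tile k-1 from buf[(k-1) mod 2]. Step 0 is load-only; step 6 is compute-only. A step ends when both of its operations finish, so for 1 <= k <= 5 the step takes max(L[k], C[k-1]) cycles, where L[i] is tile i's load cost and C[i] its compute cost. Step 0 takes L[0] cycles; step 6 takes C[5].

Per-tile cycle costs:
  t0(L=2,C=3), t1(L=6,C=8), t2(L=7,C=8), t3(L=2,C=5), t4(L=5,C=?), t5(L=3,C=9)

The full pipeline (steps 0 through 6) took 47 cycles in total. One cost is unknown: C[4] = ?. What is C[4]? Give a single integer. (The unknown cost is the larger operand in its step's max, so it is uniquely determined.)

C[4] = 9

step 0 → dur = L[0]=2 = 2
step 1 → dur = max(L[1]=6, C[0]=3) = 6
step 2 → dur = max(L[2]=7, C[1]=8) = 8
step 3 → dur = max(L[3]=2, C[2]=8) = 8
step 4 → dur = max(L[4]=5, C[3]=5) = 5
step 5 → dur = max(L[5]=3, C[4]=?) = C[4]  (unknown; binding)
step 6 → dur = C[5]=9 = 9
sum of known step durations = 38
dur[5] = total - known = 47 - 38 = 9
C[4] is the binding max in step 5, so C[4] = dur[5] = 9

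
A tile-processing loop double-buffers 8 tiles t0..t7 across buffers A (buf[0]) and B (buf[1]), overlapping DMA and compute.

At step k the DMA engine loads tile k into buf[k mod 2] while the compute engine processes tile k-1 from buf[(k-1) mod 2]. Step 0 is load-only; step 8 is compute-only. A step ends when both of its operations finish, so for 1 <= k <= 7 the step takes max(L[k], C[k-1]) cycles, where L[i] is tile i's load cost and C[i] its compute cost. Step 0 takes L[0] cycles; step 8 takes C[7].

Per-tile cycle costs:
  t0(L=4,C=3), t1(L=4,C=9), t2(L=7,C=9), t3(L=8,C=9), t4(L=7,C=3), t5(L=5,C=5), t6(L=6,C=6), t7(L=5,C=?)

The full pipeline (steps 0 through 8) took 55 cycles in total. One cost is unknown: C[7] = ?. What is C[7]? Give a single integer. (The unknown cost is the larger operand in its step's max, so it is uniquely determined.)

step 0 = dur = L[0]=4 = 4
step 1 = dur = max(L[1]=4, C[0]=3) = 4
step 2 = dur = max(L[2]=7, C[1]=9) = 9
step 3 = dur = max(L[3]=8, C[2]=9) = 9
step 4 = dur = max(L[4]=7, C[3]=9) = 9
step 5 = dur = max(L[5]=5, C[4]=3) = 5
step 6 = dur = max(L[6]=6, C[5]=5) = 6
step 7 = dur = max(L[7]=5, C[6]=6) = 6
step 8 = dur = C[7]=? = C[7]  (unknown; binding)
sum of known step durations = 52
dur[8] = total - known = 55 - 52 = 3
C[7] is the binding max in step 8, so C[7] = dur[8] = 3

C[7] = 3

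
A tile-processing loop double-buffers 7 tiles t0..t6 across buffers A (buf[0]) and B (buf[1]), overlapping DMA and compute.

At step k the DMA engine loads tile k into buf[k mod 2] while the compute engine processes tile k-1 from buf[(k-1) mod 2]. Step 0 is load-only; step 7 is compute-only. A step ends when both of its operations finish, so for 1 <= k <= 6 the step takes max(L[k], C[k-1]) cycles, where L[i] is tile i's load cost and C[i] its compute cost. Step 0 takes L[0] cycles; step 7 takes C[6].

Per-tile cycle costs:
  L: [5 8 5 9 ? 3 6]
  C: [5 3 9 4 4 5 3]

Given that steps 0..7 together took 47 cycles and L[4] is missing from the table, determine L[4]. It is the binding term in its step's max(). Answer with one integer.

L[4] = 7

step 0 | dur = L[0]=5 = 5
step 1 | dur = max(L[1]=8, C[0]=5) = 8
step 2 | dur = max(L[2]=5, C[1]=3) = 5
step 3 | dur = max(L[3]=9, C[2]=9) = 9
step 4 | dur = max(L[4]=?, C[3]=4) = L[4]  (unknown; binding)
step 5 | dur = max(L[5]=3, C[4]=4) = 4
step 6 | dur = max(L[6]=6, C[5]=5) = 6
step 7 | dur = C[6]=3 = 3
sum of known step durations = 40
dur[4] = total - known = 47 - 40 = 7
L[4] is the binding max in step 4, so L[4] = dur[4] = 7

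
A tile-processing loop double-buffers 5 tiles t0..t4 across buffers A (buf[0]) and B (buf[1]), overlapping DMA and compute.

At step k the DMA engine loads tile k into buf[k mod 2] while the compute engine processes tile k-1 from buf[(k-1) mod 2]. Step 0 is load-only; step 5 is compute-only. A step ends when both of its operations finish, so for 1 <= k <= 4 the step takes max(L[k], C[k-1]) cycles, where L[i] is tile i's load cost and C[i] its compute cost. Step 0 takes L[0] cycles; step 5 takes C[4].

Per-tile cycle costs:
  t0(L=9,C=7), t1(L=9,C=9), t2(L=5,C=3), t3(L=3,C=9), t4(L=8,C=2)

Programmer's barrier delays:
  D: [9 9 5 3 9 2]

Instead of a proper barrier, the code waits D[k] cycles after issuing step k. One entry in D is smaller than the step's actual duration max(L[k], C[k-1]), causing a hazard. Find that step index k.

hazard at step 2

step 0: need L[0]=9 = 9; D[0]=9 ok
step 1: need max(L[1]=9,C[0]=7) = 9; D[1]=9 ok
step 2: need max(L[2]=5,C[1]=9) = 9; D[2]=5 SHORT
step 3: need max(L[3]=3,C[2]=3) = 3; D[3]=3 ok
step 4: need max(L[4]=8,C[3]=9) = 9; D[4]=9 ok
step 5: need C[4]=2 = 2; D[5]=2 ok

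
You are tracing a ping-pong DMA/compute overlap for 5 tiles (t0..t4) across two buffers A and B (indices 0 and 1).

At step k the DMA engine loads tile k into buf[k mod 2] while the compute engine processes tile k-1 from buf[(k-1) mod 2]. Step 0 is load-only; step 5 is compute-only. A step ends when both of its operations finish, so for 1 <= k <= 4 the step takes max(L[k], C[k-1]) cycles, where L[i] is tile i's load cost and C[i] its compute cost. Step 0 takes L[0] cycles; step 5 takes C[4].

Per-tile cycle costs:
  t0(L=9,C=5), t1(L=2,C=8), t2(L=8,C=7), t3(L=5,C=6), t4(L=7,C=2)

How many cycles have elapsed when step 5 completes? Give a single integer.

end_cycle[5] = 38

  0. 9=9c; end=9; A:t0 B:-
  1. max(2,5)=5c; end=14; A:t0 B:t1
  2. max(8,8)=8c; end=22; A:t2 B:t1
  3. max(5,7)=7c; end=29; A:t2 B:t3
  4. max(7,6)=7c; end=36; A:t4 B:t3
  5. 2=2c; end=38; A:t4 B:t3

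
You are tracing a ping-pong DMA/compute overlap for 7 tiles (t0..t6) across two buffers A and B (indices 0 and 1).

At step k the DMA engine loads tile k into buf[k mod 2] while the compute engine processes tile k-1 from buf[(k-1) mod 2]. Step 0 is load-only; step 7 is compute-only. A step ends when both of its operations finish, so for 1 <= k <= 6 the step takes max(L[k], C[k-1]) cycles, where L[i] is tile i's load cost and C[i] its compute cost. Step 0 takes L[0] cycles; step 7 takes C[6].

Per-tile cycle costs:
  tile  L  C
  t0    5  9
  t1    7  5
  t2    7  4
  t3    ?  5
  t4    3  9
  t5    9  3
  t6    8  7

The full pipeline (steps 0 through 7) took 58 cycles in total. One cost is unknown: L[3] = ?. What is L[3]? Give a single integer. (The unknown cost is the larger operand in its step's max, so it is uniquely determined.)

L[3] = 8

step 0 → dur = L[0]=5 = 5
step 1 → dur = max(L[1]=7, C[0]=9) = 9
step 2 → dur = max(L[2]=7, C[1]=5) = 7
step 3 → dur = max(L[3]=?, C[2]=4) = L[3]  (unknown; binding)
step 4 → dur = max(L[4]=3, C[3]=5) = 5
step 5 → dur = max(L[5]=9, C[4]=9) = 9
step 6 → dur = max(L[6]=8, C[5]=3) = 8
step 7 → dur = C[6]=7 = 7
sum of known step durations = 50
dur[3] = total - known = 58 - 50 = 8
L[3] is the binding max in step 3, so L[3] = dur[3] = 8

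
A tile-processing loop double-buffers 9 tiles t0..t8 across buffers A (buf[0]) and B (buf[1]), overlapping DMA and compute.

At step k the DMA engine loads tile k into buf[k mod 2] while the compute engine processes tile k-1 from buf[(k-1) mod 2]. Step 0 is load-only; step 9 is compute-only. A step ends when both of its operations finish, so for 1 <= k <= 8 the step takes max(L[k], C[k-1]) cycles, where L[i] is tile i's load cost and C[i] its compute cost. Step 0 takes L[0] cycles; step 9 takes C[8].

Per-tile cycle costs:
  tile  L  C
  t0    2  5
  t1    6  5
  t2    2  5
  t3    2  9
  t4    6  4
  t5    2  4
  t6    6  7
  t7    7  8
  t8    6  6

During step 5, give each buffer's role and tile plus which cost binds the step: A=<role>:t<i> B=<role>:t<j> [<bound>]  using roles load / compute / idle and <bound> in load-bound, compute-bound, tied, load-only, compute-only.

step 5: A=compute:t4 B=load:t5 [compute-bound]

step 0: L[0]=2 → dur=2, Σ=2 | A=load:t0 B=idle [load-only]
step 1: L[1]=6 C[0]=5 → dur=6, Σ=8 | A=compute:t0 B=load:t1 [load-bound]
step 2: L[2]=2 C[1]=5 → dur=5, Σ=13 | A=load:t2 B=compute:t1 [compute-bound]
step 3: L[3]=2 C[2]=5 → dur=5, Σ=18 | A=compute:t2 B=load:t3 [compute-bound]
step 4: L[4]=6 C[3]=9 → dur=9, Σ=27 | A=load:t4 B=compute:t3 [compute-bound]
step 5: L[5]=2 C[4]=4 → dur=4, Σ=31 | A=compute:t4 B=load:t5 [compute-bound]
step 6: L[6]=6 C[5]=4 → dur=6, Σ=37 | A=load:t6 B=compute:t5 [load-bound]
step 7: L[7]=7 C[6]=7 → dur=7, Σ=44 | A=compute:t6 B=load:t7 [tied]
step 8: L[8]=6 C[7]=8 → dur=8, Σ=52 | A=load:t8 B=compute:t7 [compute-bound]
step 9: C[8]=6 → dur=6, Σ=58 | A=compute:t8 B=idle [compute-only]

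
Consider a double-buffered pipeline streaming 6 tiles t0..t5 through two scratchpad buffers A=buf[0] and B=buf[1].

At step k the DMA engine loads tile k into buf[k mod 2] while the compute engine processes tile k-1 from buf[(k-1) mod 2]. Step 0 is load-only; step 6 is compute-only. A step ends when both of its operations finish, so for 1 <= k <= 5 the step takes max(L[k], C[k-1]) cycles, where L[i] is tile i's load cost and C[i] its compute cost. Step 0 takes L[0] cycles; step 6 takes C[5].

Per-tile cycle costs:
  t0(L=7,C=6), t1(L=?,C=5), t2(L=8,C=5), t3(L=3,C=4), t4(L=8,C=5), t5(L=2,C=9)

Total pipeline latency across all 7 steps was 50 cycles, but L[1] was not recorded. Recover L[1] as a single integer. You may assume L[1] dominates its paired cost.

L[1] = 8

step 0 | dur = L[0]=7 = 7
step 1 | dur = max(L[1]=?, C[0]=6) = L[1]  (unknown; binding)
step 2 | dur = max(L[2]=8, C[1]=5) = 8
step 3 | dur = max(L[3]=3, C[2]=5) = 5
step 4 | dur = max(L[4]=8, C[3]=4) = 8
step 5 | dur = max(L[5]=2, C[4]=5) = 5
step 6 | dur = C[5]=9 = 9
sum of known step durations = 42
dur[1] = total - known = 50 - 42 = 8
L[1] is the binding max in step 1, so L[1] = dur[1] = 8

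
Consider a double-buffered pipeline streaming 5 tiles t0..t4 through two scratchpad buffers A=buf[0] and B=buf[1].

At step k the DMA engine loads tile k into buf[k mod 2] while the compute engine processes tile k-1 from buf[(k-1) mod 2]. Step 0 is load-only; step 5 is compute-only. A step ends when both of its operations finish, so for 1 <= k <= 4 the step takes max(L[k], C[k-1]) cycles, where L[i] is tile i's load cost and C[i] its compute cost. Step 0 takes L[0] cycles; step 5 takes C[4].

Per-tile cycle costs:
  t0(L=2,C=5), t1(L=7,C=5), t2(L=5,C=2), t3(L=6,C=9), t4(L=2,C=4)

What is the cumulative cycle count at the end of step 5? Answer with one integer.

k=0 load=t0/2c comp=- wait=2 total=2
k=1 load=t1/7c comp=t0/5c wait=7 total=9
k=2 load=t2/5c comp=t1/5c wait=5 total=14
k=3 load=t3/6c comp=t2/2c wait=6 total=20
k=4 load=t4/2c comp=t3/9c wait=9 total=29
k=5 load=- comp=t4/4c wait=4 total=33

end_cycle[5] = 33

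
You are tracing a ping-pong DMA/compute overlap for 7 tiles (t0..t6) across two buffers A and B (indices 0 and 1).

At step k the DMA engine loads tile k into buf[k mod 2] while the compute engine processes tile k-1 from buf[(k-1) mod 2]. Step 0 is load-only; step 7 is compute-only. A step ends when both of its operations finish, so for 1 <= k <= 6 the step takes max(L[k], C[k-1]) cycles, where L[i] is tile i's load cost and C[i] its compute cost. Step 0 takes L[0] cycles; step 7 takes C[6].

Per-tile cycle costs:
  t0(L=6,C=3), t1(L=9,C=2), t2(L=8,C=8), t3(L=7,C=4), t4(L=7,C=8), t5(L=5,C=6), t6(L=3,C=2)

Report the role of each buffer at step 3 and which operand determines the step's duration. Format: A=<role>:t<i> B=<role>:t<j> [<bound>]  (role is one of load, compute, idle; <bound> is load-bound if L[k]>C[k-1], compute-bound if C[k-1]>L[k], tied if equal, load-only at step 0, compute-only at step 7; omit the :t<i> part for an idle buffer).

step 3: A=compute:t2 B=load:t3 [compute-bound]

k=0 load=t0/6c comp=- wait=6 total=6
k=1 load=t1/9c comp=t0/3c wait=9 total=15
k=2 load=t2/8c comp=t1/2c wait=8 total=23
k=3 load=t3/7c comp=t2/8c wait=8 total=31
k=4 load=t4/7c comp=t3/4c wait=7 total=38
k=5 load=t5/5c comp=t4/8c wait=8 total=46
k=6 load=t6/3c comp=t5/6c wait=6 total=52
k=7 load=- comp=t6/2c wait=2 total=54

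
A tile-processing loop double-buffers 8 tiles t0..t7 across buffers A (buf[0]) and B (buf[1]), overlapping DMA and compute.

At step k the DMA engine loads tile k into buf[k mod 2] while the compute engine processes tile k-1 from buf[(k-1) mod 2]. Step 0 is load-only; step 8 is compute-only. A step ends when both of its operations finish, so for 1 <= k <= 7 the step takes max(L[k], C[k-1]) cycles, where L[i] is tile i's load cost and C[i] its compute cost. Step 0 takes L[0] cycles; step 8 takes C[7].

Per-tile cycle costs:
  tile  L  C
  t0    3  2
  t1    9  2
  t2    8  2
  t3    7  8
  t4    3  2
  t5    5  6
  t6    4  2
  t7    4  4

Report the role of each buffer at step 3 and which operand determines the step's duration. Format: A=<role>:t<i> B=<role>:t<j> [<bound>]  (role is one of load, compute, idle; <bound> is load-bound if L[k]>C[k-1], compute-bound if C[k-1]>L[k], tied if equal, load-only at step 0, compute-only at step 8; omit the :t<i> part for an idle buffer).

[0] DMA t0→A (3c) ∥ CU idle ⇒ 3c, clock 3
[1] DMA t1→B (9c) ∥ CU A:t0 (2c) ⇒ 9c, clock 12
[2] DMA t2→A (8c) ∥ CU B:t1 (2c) ⇒ 8c, clock 20
[3] DMA t3→B (7c) ∥ CU A:t2 (2c) ⇒ 7c, clock 27
[4] DMA t4→A (3c) ∥ CU B:t3 (8c) ⇒ 8c, clock 35
[5] DMA t5→B (5c) ∥ CU A:t4 (2c) ⇒ 5c, clock 40
[6] DMA t6→A (4c) ∥ CU B:t5 (6c) ⇒ 6c, clock 46
[7] DMA t7→B (4c) ∥ CU A:t6 (2c) ⇒ 4c, clock 50
[8] DMA idle ∥ CU B:t7 (4c) ⇒ 4c, clock 54

step 3: A=compute:t2 B=load:t3 [load-bound]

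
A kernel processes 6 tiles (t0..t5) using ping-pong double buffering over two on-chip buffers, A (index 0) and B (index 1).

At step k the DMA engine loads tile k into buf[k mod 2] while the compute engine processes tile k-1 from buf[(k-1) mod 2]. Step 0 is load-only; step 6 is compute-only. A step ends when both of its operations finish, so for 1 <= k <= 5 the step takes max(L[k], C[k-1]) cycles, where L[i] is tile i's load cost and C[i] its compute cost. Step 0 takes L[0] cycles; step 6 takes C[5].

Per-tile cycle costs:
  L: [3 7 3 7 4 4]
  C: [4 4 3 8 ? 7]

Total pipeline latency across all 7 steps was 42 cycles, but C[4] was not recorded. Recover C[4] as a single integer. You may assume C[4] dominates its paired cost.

step 0 | dur = L[0]=3 = 3
step 1 | dur = max(L[1]=7, C[0]=4) = 7
step 2 | dur = max(L[2]=3, C[1]=4) = 4
step 3 | dur = max(L[3]=7, C[2]=3) = 7
step 4 | dur = max(L[4]=4, C[3]=8) = 8
step 5 | dur = max(L[5]=4, C[4]=?) = C[4]  (unknown; binding)
step 6 | dur = C[5]=7 = 7
sum of known step durations = 36
dur[5] = total - known = 42 - 36 = 6
C[4] is the binding max in step 5, so C[4] = dur[5] = 6

C[4] = 6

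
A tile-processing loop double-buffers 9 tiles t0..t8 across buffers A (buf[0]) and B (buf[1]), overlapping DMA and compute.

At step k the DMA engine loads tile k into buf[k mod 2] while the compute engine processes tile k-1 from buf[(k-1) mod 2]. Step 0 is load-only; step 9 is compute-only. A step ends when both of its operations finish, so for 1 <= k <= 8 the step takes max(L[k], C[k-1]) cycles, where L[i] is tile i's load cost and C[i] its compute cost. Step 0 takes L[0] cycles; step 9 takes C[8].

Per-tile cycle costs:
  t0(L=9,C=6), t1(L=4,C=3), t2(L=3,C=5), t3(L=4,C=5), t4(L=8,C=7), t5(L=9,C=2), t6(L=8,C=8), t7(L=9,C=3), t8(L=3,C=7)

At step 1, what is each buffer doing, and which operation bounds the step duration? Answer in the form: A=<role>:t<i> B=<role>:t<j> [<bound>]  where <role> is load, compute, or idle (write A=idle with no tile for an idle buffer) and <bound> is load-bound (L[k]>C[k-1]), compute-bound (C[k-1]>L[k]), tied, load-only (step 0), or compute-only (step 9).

step 1: A=compute:t0 B=load:t1 [compute-bound]

k=0 load=t0/9c comp=- wait=9 total=9
k=1 load=t1/4c comp=t0/6c wait=6 total=15
k=2 load=t2/3c comp=t1/3c wait=3 total=18
k=3 load=t3/4c comp=t2/5c wait=5 total=23
k=4 load=t4/8c comp=t3/5c wait=8 total=31
k=5 load=t5/9c comp=t4/7c wait=9 total=40
k=6 load=t6/8c comp=t5/2c wait=8 total=48
k=7 load=t7/9c comp=t6/8c wait=9 total=57
k=8 load=t8/3c comp=t7/3c wait=3 total=60
k=9 load=- comp=t8/7c wait=7 total=67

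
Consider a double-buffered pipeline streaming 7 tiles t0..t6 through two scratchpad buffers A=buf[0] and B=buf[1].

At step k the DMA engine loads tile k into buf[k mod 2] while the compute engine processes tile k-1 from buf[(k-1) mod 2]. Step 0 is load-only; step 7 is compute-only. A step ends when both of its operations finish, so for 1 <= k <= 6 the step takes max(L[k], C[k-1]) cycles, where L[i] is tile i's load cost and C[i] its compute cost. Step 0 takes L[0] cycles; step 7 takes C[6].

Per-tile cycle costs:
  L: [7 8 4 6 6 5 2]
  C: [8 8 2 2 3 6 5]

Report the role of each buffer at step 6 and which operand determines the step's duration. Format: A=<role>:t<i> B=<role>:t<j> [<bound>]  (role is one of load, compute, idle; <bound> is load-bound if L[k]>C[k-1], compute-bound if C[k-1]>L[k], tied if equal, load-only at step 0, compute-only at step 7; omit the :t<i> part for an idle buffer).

step 0: L[0]=7 → dur=7, Σ=7 | A=load:t0 B=idle [load-only]
step 1: L[1]=8 C[0]=8 → dur=8, Σ=15 | A=compute:t0 B=load:t1 [tied]
step 2: L[2]=4 C[1]=8 → dur=8, Σ=23 | A=load:t2 B=compute:t1 [compute-bound]
step 3: L[3]=6 C[2]=2 → dur=6, Σ=29 | A=compute:t2 B=load:t3 [load-bound]
step 4: L[4]=6 C[3]=2 → dur=6, Σ=35 | A=load:t4 B=compute:t3 [load-bound]
step 5: L[5]=5 C[4]=3 → dur=5, Σ=40 | A=compute:t4 B=load:t5 [load-bound]
step 6: L[6]=2 C[5]=6 → dur=6, Σ=46 | A=load:t6 B=compute:t5 [compute-bound]
step 7: C[6]=5 → dur=5, Σ=51 | A=compute:t6 B=idle [compute-only]

step 6: A=load:t6 B=compute:t5 [compute-bound]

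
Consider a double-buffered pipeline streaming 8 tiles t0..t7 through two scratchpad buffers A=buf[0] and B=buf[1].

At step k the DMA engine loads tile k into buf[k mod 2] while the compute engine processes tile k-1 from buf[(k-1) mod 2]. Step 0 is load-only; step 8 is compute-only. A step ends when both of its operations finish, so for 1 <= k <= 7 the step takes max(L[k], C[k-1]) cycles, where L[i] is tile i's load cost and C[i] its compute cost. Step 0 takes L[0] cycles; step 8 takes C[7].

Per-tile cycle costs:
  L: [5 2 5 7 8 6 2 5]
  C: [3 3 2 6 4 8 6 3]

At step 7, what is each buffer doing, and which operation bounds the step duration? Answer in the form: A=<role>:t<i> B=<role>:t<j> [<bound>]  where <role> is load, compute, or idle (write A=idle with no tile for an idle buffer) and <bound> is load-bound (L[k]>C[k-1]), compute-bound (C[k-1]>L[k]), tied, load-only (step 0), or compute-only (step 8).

  0. 5=5c; end=5; A:t0 B:-
  1. max(2,3)=3c; end=8; A:t0 B:t1
  2. max(5,3)=5c; end=13; A:t2 B:t1
  3. max(7,2)=7c; end=20; A:t2 B:t3
  4. max(8,6)=8c; end=28; A:t4 B:t3
  5. max(6,4)=6c; end=34; A:t4 B:t5
  6. max(2,8)=8c; end=42; A:t6 B:t5
  7. max(5,6)=6c; end=48; A:t6 B:t7
  8. 3=3c; end=51; A:t6 B:t7

step 7: A=compute:t6 B=load:t7 [compute-bound]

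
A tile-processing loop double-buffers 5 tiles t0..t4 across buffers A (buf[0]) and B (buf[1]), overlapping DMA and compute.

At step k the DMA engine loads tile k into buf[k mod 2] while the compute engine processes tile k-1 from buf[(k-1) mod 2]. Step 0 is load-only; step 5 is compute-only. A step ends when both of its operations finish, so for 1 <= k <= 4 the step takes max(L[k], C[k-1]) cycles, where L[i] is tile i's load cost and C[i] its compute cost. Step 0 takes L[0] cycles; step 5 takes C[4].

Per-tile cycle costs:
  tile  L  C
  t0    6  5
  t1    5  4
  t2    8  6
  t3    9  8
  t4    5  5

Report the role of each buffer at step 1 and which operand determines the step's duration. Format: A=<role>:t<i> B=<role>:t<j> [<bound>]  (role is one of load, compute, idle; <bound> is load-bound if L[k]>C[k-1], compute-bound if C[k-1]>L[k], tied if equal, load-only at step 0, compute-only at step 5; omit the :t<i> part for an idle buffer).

  0. 6=6c; end=6; A:t0 B:-
  1. max(5,5)=5c; end=11; A:t0 B:t1
  2. max(8,4)=8c; end=19; A:t2 B:t1
  3. max(9,6)=9c; end=28; A:t2 B:t3
  4. max(5,8)=8c; end=36; A:t4 B:t3
  5. 5=5c; end=41; A:t4 B:t3

step 1: A=compute:t0 B=load:t1 [tied]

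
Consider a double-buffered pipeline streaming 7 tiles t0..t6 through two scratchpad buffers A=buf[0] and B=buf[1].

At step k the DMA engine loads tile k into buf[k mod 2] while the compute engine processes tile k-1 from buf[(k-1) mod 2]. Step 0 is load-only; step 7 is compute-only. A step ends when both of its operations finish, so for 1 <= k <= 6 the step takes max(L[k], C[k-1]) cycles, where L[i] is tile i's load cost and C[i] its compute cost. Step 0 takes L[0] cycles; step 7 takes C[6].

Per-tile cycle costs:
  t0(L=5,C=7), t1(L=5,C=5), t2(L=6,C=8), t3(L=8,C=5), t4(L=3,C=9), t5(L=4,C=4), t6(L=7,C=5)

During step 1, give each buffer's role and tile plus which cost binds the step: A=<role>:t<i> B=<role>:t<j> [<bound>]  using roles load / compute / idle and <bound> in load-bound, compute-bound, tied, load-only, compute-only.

step 1: A=compute:t0 B=load:t1 [compute-bound]

step 0: L[0]=5 → dur=5, Σ=5 | A=load:t0 B=idle [load-only]
step 1: L[1]=5 C[0]=7 → dur=7, Σ=12 | A=compute:t0 B=load:t1 [compute-bound]
step 2: L[2]=6 C[1]=5 → dur=6, Σ=18 | A=load:t2 B=compute:t1 [load-bound]
step 3: L[3]=8 C[2]=8 → dur=8, Σ=26 | A=compute:t2 B=load:t3 [tied]
step 4: L[4]=3 C[3]=5 → dur=5, Σ=31 | A=load:t4 B=compute:t3 [compute-bound]
step 5: L[5]=4 C[4]=9 → dur=9, Σ=40 | A=compute:t4 B=load:t5 [compute-bound]
step 6: L[6]=7 C[5]=4 → dur=7, Σ=47 | A=load:t6 B=compute:t5 [load-bound]
step 7: C[6]=5 → dur=5, Σ=52 | A=compute:t6 B=idle [compute-only]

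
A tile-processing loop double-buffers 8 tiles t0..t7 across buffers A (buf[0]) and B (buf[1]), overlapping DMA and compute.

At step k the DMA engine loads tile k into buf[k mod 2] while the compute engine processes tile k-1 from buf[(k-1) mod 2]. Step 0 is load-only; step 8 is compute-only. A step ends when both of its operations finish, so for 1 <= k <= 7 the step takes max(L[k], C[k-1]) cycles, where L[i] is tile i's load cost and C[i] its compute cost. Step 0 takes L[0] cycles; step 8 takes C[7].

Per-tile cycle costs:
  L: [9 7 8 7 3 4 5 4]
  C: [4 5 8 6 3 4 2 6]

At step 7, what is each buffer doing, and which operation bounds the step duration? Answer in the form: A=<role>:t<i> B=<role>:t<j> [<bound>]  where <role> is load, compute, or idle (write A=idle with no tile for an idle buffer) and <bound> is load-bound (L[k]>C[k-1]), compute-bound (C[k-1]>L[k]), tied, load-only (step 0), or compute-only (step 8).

step 7: A=compute:t6 B=load:t7 [load-bound]

  0. 9=9c; end=9; A:t0 B:-
  1. max(7,4)=7c; end=16; A:t0 B:t1
  2. max(8,5)=8c; end=24; A:t2 B:t1
  3. max(7,8)=8c; end=32; A:t2 B:t3
  4. max(3,6)=6c; end=38; A:t4 B:t3
  5. max(4,3)=4c; end=42; A:t4 B:t5
  6. max(5,4)=5c; end=47; A:t6 B:t5
  7. max(4,2)=4c; end=51; A:t6 B:t7
  8. 6=6c; end=57; A:t6 B:t7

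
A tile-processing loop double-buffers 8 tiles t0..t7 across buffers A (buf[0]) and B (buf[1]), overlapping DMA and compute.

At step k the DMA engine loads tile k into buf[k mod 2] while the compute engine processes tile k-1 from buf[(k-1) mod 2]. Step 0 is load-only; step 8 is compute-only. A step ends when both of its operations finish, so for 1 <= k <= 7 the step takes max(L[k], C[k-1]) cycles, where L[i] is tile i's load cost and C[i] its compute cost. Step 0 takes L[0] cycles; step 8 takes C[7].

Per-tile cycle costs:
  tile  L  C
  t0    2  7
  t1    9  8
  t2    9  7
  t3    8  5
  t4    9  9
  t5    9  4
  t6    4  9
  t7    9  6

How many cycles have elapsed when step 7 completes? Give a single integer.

end_cycle[7] = 59

[0] DMA t0→A (2c) ∥ CU idle ⇒ 2c, clock 2
[1] DMA t1→B (9c) ∥ CU A:t0 (7c) ⇒ 9c, clock 11
[2] DMA t2→A (9c) ∥ CU B:t1 (8c) ⇒ 9c, clock 20
[3] DMA t3→B (8c) ∥ CU A:t2 (7c) ⇒ 8c, clock 28
[4] DMA t4→A (9c) ∥ CU B:t3 (5c) ⇒ 9c, clock 37
[5] DMA t5→B (9c) ∥ CU A:t4 (9c) ⇒ 9c, clock 46
[6] DMA t6→A (4c) ∥ CU B:t5 (4c) ⇒ 4c, clock 50
[7] DMA t7→B (9c) ∥ CU A:t6 (9c) ⇒ 9c, clock 59
[8] DMA idle ∥ CU B:t7 (6c) ⇒ 6c, clock 65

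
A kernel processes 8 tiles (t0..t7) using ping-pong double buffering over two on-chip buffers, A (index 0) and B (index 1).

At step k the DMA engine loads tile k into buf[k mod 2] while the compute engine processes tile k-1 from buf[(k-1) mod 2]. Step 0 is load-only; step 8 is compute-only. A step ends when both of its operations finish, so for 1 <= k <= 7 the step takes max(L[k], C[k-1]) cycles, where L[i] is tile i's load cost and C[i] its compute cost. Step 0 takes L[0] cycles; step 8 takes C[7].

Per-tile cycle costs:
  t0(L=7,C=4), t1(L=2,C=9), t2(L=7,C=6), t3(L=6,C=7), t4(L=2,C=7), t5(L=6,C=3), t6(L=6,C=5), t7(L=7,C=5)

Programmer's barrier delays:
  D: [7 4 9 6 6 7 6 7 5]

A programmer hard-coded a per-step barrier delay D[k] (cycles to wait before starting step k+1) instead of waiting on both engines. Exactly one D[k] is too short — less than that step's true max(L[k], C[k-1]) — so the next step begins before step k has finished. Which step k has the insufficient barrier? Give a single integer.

k=0 barrier L[0]=7→7c, D[0]=7 ok
k=1 barrier max(L[1]=2,C[0]=4)→4c, D[1]=4 ok
k=2 barrier max(L[2]=7,C[1]=9)→9c, D[2]=9 ok
k=3 barrier max(L[3]=6,C[2]=6)→6c, D[3]=6 ok
k=4 barrier max(L[4]=2,C[3]=7)→7c, D[4]=6 SHORT
k=5 barrier max(L[5]=6,C[4]=7)→7c, D[5]=7 ok
k=6 barrier max(L[6]=6,C[5]=3)→6c, D[6]=6 ok
k=7 barrier max(L[7]=7,C[6]=5)→7c, D[7]=7 ok
k=8 barrier C[7]=5→5c, D[8]=5 ok

hazard at step 4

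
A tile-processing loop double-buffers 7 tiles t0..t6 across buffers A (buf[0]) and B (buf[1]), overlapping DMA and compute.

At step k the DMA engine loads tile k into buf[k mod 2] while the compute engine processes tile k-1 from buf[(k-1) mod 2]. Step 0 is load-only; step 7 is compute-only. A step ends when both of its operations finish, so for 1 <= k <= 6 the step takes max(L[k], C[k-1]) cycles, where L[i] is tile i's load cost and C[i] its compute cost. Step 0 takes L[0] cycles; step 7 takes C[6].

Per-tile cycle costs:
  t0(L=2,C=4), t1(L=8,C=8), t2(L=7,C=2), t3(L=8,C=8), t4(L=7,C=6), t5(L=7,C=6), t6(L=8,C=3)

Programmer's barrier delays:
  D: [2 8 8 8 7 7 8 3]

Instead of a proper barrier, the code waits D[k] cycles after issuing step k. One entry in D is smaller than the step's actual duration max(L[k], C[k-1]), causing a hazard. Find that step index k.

hazard at step 4

step 0: need L[0]=2 = 2; D[0]=2 ok
step 1: need max(L[1]=8,C[0]=4) = 8; D[1]=8 ok
step 2: need max(L[2]=7,C[1]=8) = 8; D[2]=8 ok
step 3: need max(L[3]=8,C[2]=2) = 8; D[3]=8 ok
step 4: need max(L[4]=7,C[3]=8) = 8; D[4]=7 SHORT
step 5: need max(L[5]=7,C[4]=6) = 7; D[5]=7 ok
step 6: need max(L[6]=8,C[5]=6) = 8; D[6]=8 ok
step 7: need C[6]=3 = 3; D[7]=3 ok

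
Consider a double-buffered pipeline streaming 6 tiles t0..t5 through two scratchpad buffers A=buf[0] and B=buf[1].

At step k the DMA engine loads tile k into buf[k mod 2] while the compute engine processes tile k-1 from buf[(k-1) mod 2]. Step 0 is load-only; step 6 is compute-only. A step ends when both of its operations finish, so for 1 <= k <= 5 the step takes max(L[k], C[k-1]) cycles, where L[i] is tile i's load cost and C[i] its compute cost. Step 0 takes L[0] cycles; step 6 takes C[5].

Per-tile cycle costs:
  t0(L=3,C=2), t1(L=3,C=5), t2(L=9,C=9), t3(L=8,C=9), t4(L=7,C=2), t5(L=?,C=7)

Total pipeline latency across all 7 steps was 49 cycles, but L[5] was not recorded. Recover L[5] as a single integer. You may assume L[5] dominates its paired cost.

step 0 = dur = L[0]=3 = 3
step 1 = dur = max(L[1]=3, C[0]=2) = 3
step 2 = dur = max(L[2]=9, C[1]=5) = 9
step 3 = dur = max(L[3]=8, C[2]=9) = 9
step 4 = dur = max(L[4]=7, C[3]=9) = 9
step 5 = dur = max(L[5]=?, C[4]=2) = L[5]  (unknown; binding)
step 6 = dur = C[5]=7 = 7
sum of known step durations = 40
dur[5] = total - known = 49 - 40 = 9
L[5] is the binding max in step 5, so L[5] = dur[5] = 9

L[5] = 9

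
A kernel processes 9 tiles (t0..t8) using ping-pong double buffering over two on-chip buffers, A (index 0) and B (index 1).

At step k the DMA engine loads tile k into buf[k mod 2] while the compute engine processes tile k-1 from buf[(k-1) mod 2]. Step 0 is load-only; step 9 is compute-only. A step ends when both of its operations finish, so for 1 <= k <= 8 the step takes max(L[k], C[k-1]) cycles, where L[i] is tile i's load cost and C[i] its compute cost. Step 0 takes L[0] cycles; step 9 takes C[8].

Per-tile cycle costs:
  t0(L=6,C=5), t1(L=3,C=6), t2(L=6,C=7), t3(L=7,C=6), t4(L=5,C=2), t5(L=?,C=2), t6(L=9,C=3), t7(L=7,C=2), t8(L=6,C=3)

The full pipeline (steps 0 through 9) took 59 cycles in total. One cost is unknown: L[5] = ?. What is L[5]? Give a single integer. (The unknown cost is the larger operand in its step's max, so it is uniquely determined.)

step 0 = dur = L[0]=6 = 6
step 1 = dur = max(L[1]=3, C[0]=5) = 5
step 2 = dur = max(L[2]=6, C[1]=6) = 6
step 3 = dur = max(L[3]=7, C[2]=7) = 7
step 4 = dur = max(L[4]=5, C[3]=6) = 6
step 5 = dur = max(L[5]=?, C[4]=2) = L[5]  (unknown; binding)
step 6 = dur = max(L[6]=9, C[5]=2) = 9
step 7 = dur = max(L[7]=7, C[6]=3) = 7
step 8 = dur = max(L[8]=6, C[7]=2) = 6
step 9 = dur = C[8]=3 = 3
sum of known step durations = 55
dur[5] = total - known = 59 - 55 = 4
L[5] is the binding max in step 5, so L[5] = dur[5] = 4

L[5] = 4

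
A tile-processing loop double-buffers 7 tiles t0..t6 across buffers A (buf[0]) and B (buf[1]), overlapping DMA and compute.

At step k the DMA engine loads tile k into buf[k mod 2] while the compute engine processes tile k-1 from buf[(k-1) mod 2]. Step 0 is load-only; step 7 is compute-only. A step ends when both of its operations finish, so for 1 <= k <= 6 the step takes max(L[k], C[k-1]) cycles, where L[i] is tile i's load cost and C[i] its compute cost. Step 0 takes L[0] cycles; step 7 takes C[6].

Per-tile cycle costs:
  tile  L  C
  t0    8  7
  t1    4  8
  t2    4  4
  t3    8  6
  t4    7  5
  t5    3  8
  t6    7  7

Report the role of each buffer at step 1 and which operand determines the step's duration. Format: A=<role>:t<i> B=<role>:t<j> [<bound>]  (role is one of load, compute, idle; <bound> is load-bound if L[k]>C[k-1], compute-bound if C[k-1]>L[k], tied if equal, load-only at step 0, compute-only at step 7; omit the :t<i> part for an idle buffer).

  0. 8=8c; end=8; A:t0 B:-
  1. max(4,7)=7c; end=15; A:t0 B:t1
  2. max(4,8)=8c; end=23; A:t2 B:t1
  3. max(8,4)=8c; end=31; A:t2 B:t3
  4. max(7,6)=7c; end=38; A:t4 B:t3
  5. max(3,5)=5c; end=43; A:t4 B:t5
  6. max(7,8)=8c; end=51; A:t6 B:t5
  7. 7=7c; end=58; A:t6 B:t5

step 1: A=compute:t0 B=load:t1 [compute-bound]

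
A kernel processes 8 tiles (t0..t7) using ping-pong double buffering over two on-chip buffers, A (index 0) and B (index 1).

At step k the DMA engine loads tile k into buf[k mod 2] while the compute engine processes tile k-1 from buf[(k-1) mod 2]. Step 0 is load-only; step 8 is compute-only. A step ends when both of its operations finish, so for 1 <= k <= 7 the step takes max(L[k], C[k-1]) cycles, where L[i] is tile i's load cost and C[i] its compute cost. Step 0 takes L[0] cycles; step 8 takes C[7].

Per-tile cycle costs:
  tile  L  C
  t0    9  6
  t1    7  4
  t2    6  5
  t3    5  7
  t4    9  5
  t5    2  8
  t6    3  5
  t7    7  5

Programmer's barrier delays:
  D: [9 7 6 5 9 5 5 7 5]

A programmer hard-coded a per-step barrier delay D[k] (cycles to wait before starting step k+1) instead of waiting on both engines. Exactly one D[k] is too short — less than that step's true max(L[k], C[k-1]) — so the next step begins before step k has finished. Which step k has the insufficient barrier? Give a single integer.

step 0: need L[0]=9 = 9; D[0]=9 ok
step 1: need max(L[1]=7,C[0]=6) = 7; D[1]=7 ok
step 2: need max(L[2]=6,C[1]=4) = 6; D[2]=6 ok
step 3: need max(L[3]=5,C[2]=5) = 5; D[3]=5 ok
step 4: need max(L[4]=9,C[3]=7) = 9; D[4]=9 ok
step 5: need max(L[5]=2,C[4]=5) = 5; D[5]=5 ok
step 6: need max(L[6]=3,C[5]=8) = 8; D[6]=5 SHORT
step 7: need max(L[7]=7,C[6]=5) = 7; D[7]=7 ok
step 8: need C[7]=5 = 5; D[8]=5 ok

hazard at step 6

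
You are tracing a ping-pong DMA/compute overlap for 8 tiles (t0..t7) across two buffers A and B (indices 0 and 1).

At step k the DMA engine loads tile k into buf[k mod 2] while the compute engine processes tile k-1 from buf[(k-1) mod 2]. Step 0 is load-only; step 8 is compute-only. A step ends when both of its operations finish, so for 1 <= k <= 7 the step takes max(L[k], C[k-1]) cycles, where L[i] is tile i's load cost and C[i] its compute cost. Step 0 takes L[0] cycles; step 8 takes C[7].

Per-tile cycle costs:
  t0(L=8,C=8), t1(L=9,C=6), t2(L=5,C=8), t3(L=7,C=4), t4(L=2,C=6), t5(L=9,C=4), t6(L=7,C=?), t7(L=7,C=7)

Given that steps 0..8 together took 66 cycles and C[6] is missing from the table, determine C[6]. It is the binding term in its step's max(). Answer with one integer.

C[6] = 8

step 0: dur = L[0]=8 = 8
step 1: dur = max(L[1]=9, C[0]=8) = 9
step 2: dur = max(L[2]=5, C[1]=6) = 6
step 3: dur = max(L[3]=7, C[2]=8) = 8
step 4: dur = max(L[4]=2, C[3]=4) = 4
step 5: dur = max(L[5]=9, C[4]=6) = 9
step 6: dur = max(L[6]=7, C[5]=4) = 7
step 7: dur = max(L[7]=7, C[6]=?) = C[6]  (unknown; binding)
step 8: dur = C[7]=7 = 7
sum of known step durations = 58
dur[7] = total - known = 66 - 58 = 8
C[6] is the binding max in step 7, so C[6] = dur[7] = 8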